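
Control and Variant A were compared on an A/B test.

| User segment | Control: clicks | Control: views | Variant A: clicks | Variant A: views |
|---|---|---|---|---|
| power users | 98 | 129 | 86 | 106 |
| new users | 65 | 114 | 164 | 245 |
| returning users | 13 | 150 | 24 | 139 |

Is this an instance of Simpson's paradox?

Power users: Control 98/129 = 76.0%, Variant A 86/106 = 81.1% → Variant A
New users: Control 65/114 = 57.0%, Variant A 164/245 = 66.9% → Variant A
Returning users: Control 13/150 = 8.7%, Variant A 24/139 = 17.3% → Variant A
Overall: Control 176/393 = 44.8%, Variant A 274/490 = 55.9% → Variant A
Variant A wins overall and in every user group — no reversal.

No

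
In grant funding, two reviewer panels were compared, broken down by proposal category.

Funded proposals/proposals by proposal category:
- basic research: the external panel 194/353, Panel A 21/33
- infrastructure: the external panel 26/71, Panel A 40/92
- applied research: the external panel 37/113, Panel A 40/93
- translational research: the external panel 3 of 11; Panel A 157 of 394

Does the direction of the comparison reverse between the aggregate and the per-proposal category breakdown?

Yes

Basic research: the external panel 194/353 = 55.0%, Panel A 21/33 = 63.6% → Panel A
Infrastructure: the external panel 26/71 = 36.6%, Panel A 40/92 = 43.5% → Panel A
Applied research: the external panel 37/113 = 32.7%, Panel A 40/93 = 43.0% → Panel A
Translational research: the external panel 3/11 = 27.3%, Panel A 157/394 = 39.8% → Panel A
Overall: the external panel 260/548 = 47.4%, Panel A 258/612 = 42.2% → the external panel
Panel A wins each proposal group but the external panel wins overall — the comparison reverses. Panel A's proposals skew toward translational research, which has a lower base rate.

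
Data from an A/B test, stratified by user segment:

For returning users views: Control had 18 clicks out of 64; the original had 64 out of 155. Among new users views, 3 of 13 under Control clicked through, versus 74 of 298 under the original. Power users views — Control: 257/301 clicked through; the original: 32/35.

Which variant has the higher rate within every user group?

the original

Returning users: Control 18/64 = 28.1%, the original 64/155 = 41.3% → the original
New users: Control 3/13 = 23.1%, the original 74/298 = 24.8% → the original
Power users: Control 257/301 = 85.4%, the original 32/35 = 91.4% → the original
The original has the higher rate in all 3 groups.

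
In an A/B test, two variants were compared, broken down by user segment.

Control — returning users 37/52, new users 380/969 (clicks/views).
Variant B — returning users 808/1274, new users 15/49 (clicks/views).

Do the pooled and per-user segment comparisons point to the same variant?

No

Returning users: Control 37/52 = 71.2%, Variant B 808/1274 = 63.4% → Control
New users: Control 380/969 = 39.2%, Variant B 15/49 = 30.6% → Control
Overall: Control 417/1021 = 40.8%, Variant B 823/1323 = 62.2% → Variant B
Control wins each user group but Variant B wins overall — the comparison reverses. Control's views skew toward new users, which has a lower base rate.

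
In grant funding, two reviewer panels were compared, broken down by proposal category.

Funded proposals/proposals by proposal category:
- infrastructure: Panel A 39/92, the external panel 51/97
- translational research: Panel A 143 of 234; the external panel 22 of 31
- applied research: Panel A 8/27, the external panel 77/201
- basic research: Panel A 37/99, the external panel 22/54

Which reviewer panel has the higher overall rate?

Infrastructure: Panel A 39/92 = 42.4%, the external panel 51/97 = 52.6% → the external panel
Translational research: Panel A 143/234 = 61.1%, the external panel 22/31 = 71.0% → the external panel
Applied research: Panel A 8/27 = 29.6%, the external panel 77/201 = 38.3% → the external panel
Basic research: Panel A 37/99 = 37.4%, the external panel 22/54 = 40.7% → the external panel
Overall: Panel A 227/452 = 50.2%, the external panel 172/383 = 44.9% → Panel A
(The external panel wins every proposal group but Panel A wins overall — the external panel's proposals skew toward the low-rate applied research group.)

Panel A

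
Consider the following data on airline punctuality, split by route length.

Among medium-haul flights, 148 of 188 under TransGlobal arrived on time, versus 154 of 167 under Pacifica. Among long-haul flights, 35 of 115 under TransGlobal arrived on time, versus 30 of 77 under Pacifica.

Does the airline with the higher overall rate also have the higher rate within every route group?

Medium-haul: TransGlobal 148/188 = 78.7%, Pacifica 154/167 = 92.2% → Pacifica
Long-haul: TransGlobal 35/115 = 30.4%, Pacifica 30/77 = 39.0% → Pacifica
Overall: TransGlobal 183/303 = 60.4%, Pacifica 184/244 = 75.4% → Pacifica
Pacifica wins overall and in every route group — no reversal.

Yes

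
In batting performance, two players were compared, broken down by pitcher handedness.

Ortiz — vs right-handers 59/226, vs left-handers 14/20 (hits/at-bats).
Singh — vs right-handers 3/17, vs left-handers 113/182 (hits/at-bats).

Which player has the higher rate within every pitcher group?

Vs right-handers: Ortiz 59/226 = 26.1%, Singh 3/17 = 17.6% → Ortiz
Vs left-handers: Ortiz 14/20 = 70.0%, Singh 113/182 = 62.1% → Ortiz
Ortiz has the higher rate in both groups.

Ortiz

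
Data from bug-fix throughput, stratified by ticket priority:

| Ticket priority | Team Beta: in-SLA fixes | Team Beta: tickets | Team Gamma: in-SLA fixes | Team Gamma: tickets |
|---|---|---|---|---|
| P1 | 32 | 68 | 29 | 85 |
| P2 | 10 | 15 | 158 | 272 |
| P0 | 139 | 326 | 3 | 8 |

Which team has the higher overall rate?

Team Gamma

P1: Team Beta 32/68 = 47.1%, Team Gamma 29/85 = 34.1% → Team Beta
P2: Team Beta 10/15 = 66.7%, Team Gamma 158/272 = 58.1% → Team Beta
P0: Team Beta 139/326 = 42.6%, Team Gamma 3/8 = 37.5% → Team Beta
Overall: Team Beta 181/409 = 44.3%, Team Gamma 190/365 = 52.1% → Team Gamma
(Team Beta wins every ticket group but Team Gamma wins overall — Team Beta's tickets skew toward the low-rate P0 group.)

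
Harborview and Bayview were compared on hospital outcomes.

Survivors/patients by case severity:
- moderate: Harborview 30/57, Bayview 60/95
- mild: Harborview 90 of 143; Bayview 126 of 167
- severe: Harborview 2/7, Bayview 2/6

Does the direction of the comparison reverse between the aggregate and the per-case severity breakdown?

Moderate: Harborview 30/57 = 52.6%, Bayview 60/95 = 63.2% → Bayview
Mild: Harborview 90/143 = 62.9%, Bayview 126/167 = 75.4% → Bayview
Severe: Harborview 2/7 = 28.6%, Bayview 2/6 = 33.3% → Bayview
Overall: Harborview 122/207 = 58.9%, Bayview 188/268 = 70.1% → Bayview
Bayview wins overall and in every case group — no reversal.

No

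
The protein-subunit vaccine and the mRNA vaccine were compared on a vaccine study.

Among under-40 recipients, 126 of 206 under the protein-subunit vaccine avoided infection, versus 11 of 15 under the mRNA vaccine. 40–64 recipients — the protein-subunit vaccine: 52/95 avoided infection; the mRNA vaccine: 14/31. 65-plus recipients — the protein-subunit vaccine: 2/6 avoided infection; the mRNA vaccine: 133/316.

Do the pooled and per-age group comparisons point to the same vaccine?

No

Under-40: the protein-subunit vaccine 126/206 = 61.2%, the mRNA vaccine 11/15 = 73.3% → the mRNA vaccine
40–64: the protein-subunit vaccine 52/95 = 54.7%, the mRNA vaccine 14/31 = 45.2% → the protein-subunit vaccine
65-plus: the protein-subunit vaccine 2/6 = 33.3%, the mRNA vaccine 133/316 = 42.1% → the mRNA vaccine
Overall: the protein-subunit vaccine 180/307 = 58.6%, the mRNA vaccine 158/362 = 43.6% → the protein-subunit vaccine
Neither sweeps: the protein-subunit vaccine wins 1 of 3 groups, the mRNA vaccine wins 2. The protein-subunit vaccine wins overall but not every group — no Simpson reversal.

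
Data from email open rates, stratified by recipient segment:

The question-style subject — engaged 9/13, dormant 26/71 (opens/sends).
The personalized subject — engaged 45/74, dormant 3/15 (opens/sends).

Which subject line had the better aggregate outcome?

Engaged: the question-style subject 9/13 = 69.2%, the personalized subject 45/74 = 60.8% → the question-style subject
Dormant: the question-style subject 26/71 = 36.6%, the personalized subject 3/15 = 20.0% → the question-style subject
Overall: the question-style subject 35/84 = 41.7%, the personalized subject 48/89 = 53.9% → the personalized subject
(The question-style subject wins every recipient group but the personalized subject wins overall — the question-style subject's sends skew toward the low-rate dormant group.)

the personalized subject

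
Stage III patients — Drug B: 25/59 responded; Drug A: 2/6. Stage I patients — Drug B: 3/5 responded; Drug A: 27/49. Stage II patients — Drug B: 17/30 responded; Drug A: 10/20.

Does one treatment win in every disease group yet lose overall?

Stage III: Drug B 25/59 = 42.4%, Drug A 2/6 = 33.3% → Drug B
Stage I: Drug B 3/5 = 60.0%, Drug A 27/49 = 55.1% → Drug B
Stage II: Drug B 17/30 = 56.7%, Drug A 10/20 = 50.0% → Drug B
Overall: Drug B 45/94 = 47.9%, Drug A 39/75 = 52.0% → Drug A
Drug B wins each disease group but Drug A wins overall — the comparison reverses. Drug B's patients skew toward stage III, which has a lower base rate.

Yes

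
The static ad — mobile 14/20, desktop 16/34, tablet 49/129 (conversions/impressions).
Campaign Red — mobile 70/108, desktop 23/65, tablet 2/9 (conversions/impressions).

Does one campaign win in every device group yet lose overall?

Yes

Mobile: the static ad 14/20 = 70.0%, Campaign Red 70/108 = 64.8% → the static ad
Desktop: the static ad 16/34 = 47.1%, Campaign Red 23/65 = 35.4% → the static ad
Tablet: the static ad 49/129 = 38.0%, Campaign Red 2/9 = 22.2% → the static ad
Overall: the static ad 79/183 = 43.2%, Campaign Red 95/182 = 52.2% → Campaign Red
The static ad wins each device group but Campaign Red wins overall — the comparison reverses. The static ad's impressions skew toward tablet, which has a lower base rate.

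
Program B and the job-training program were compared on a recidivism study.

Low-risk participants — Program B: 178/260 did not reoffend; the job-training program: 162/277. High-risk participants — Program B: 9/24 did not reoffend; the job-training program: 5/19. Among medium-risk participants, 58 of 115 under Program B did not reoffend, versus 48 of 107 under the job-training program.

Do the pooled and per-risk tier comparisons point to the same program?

Low-risk: Program B 178/260 = 68.5%, the job-training program 162/277 = 58.5% → Program B
High-risk: Program B 9/24 = 37.5%, the job-training program 5/19 = 26.3% → Program B
Medium-risk: Program B 58/115 = 50.4%, the job-training program 48/107 = 44.9% → Program B
Overall: Program B 245/399 = 61.4%, the job-training program 215/403 = 53.3% → Program B
Program B wins overall and in every risk group — no reversal.

Yes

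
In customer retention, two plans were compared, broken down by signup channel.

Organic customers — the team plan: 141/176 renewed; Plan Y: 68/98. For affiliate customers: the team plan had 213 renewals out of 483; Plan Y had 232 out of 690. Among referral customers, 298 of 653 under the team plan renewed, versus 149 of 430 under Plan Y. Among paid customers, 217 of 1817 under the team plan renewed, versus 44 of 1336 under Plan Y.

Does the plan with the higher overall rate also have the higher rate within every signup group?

Organic: the team plan 141/176 = 80.1%, Plan Y 68/98 = 69.4% → the team plan
Affiliate: the team plan 213/483 = 44.1%, Plan Y 232/690 = 33.6% → the team plan
Referral: the team plan 298/653 = 45.6%, Plan Y 149/430 = 34.7% → the team plan
Paid: the team plan 217/1817 = 11.9%, Plan Y 44/1336 = 3.3% → the team plan
Overall: the team plan 869/3129 = 27.8%, Plan Y 493/2554 = 19.3% → the team plan
The team plan wins overall and in every signup group — no reversal.

Yes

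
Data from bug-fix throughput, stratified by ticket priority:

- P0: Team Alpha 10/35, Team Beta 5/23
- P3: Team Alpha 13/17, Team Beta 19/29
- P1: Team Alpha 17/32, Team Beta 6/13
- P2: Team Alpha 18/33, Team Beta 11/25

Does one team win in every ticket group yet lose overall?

No

P0: Team Alpha 10/35 = 28.6%, Team Beta 5/23 = 21.7% → Team Alpha
P3: Team Alpha 13/17 = 76.5%, Team Beta 19/29 = 65.5% → Team Alpha
P1: Team Alpha 17/32 = 53.1%, Team Beta 6/13 = 46.2% → Team Alpha
P2: Team Alpha 18/33 = 54.5%, Team Beta 11/25 = 44.0% → Team Alpha
Overall: Team Alpha 58/117 = 49.6%, Team Beta 41/90 = 45.6% → Team Alpha
Team Alpha wins overall and in every ticket group — no reversal.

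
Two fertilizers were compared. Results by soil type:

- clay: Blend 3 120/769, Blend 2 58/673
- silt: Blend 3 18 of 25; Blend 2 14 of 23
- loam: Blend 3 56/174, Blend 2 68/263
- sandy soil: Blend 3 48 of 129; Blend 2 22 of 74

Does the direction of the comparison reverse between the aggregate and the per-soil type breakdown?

Clay: Blend 3 120/769 = 15.6%, Blend 2 58/673 = 8.6% → Blend 3
Silt: Blend 3 18/25 = 72.0%, Blend 2 14/23 = 60.9% → Blend 3
Loam: Blend 3 56/174 = 32.2%, Blend 2 68/263 = 25.9% → Blend 3
Sandy soil: Blend 3 48/129 = 37.2%, Blend 2 22/74 = 29.7% → Blend 3
Overall: Blend 3 242/1097 = 22.1%, Blend 2 162/1033 = 15.7% → Blend 3
Blend 3 wins overall and in every soil group — no reversal.

No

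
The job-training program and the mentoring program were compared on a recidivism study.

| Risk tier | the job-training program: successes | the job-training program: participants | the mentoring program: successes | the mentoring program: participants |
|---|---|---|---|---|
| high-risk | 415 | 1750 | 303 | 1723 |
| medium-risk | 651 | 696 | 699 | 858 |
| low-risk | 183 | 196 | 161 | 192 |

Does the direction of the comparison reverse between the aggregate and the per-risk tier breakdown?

No

High-risk: the job-training program 415/1750 = 23.7%, the mentoring program 303/1723 = 17.6% → the job-training program
Medium-risk: the job-training program 651/696 = 93.5%, the mentoring program 699/858 = 81.5% → the job-training program
Low-risk: the job-training program 183/196 = 93.4%, the mentoring program 161/192 = 83.9% → the job-training program
Overall: the job-training program 1249/2642 = 47.3%, the mentoring program 1163/2773 = 41.9% → the job-training program
The job-training program wins overall and in every risk group — no reversal.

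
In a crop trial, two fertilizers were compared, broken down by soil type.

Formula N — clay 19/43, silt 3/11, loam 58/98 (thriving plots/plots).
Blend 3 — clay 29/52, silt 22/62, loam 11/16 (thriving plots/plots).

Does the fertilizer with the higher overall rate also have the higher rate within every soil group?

Clay: Formula N 19/43 = 44.2%, Blend 3 29/52 = 55.8% → Blend 3
Silt: Formula N 3/11 = 27.3%, Blend 3 22/62 = 35.5% → Blend 3
Loam: Formula N 58/98 = 59.2%, Blend 3 11/16 = 68.8% → Blend 3
Overall: Formula N 80/152 = 52.6%, Blend 3 62/130 = 47.7% → Formula N
Blend 3 wins each soil group but Formula N wins overall — the comparison reverses. Blend 3's plots skew toward silt, which has a lower base rate.

No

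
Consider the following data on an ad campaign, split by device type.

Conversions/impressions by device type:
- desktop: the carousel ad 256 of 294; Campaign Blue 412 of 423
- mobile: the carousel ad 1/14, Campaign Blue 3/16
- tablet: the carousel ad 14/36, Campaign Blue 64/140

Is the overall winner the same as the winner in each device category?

Yes

Desktop: the carousel ad 256/294 = 87.1%, Campaign Blue 412/423 = 97.4% → Campaign Blue
Mobile: the carousel ad 1/14 = 7.1%, Campaign Blue 3/16 = 18.8% → Campaign Blue
Tablet: the carousel ad 14/36 = 38.9%, Campaign Blue 64/140 = 45.7% → Campaign Blue
Overall: the carousel ad 271/344 = 78.8%, Campaign Blue 479/579 = 82.7% → Campaign Blue
Campaign Blue wins overall and in every device group — no reversal.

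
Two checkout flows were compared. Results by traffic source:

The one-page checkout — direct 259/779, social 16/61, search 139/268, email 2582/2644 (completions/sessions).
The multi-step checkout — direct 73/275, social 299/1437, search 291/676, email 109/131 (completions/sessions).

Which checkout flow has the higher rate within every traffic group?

the one-page checkout

Direct: the one-page checkout 259/779 = 33.2%, the multi-step checkout 73/275 = 26.5% → the one-page checkout
Social: the one-page checkout 16/61 = 26.2%, the multi-step checkout 299/1437 = 20.8% → the one-page checkout
Search: the one-page checkout 139/268 = 51.9%, the multi-step checkout 291/676 = 43.0% → the one-page checkout
Email: the one-page checkout 2582/2644 = 97.7%, the multi-step checkout 109/131 = 83.2% → the one-page checkout
The one-page checkout has the higher rate in all 4 groups.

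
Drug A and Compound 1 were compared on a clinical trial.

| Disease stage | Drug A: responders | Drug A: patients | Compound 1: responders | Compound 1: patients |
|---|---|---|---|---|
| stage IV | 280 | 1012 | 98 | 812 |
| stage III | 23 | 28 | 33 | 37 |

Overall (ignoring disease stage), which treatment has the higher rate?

Drug A

Stage IV: Drug A 280/1012 = 27.7%, Compound 1 98/812 = 12.1% → Drug A
Stage III: Drug A 23/28 = 82.1%, Compound 1 33/37 = 89.2% → Compound 1
Overall: Drug A 303/1040 = 29.1%, Compound 1 131/849 = 15.4% → Drug A
(Neither sweeps every disease group, but Drug A has the higher pooled rate.)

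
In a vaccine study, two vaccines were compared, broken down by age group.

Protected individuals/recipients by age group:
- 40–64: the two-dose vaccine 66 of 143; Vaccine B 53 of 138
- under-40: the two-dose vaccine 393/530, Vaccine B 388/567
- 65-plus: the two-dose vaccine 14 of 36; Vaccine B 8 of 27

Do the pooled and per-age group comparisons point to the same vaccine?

Yes

40–64: the two-dose vaccine 66/143 = 46.2%, Vaccine B 53/138 = 38.4% → the two-dose vaccine
Under-40: the two-dose vaccine 393/530 = 74.2%, Vaccine B 388/567 = 68.4% → the two-dose vaccine
65-plus: the two-dose vaccine 14/36 = 38.9%, Vaccine B 8/27 = 29.6% → the two-dose vaccine
Overall: the two-dose vaccine 473/709 = 66.7%, Vaccine B 449/732 = 61.3% → the two-dose vaccine
The two-dose vaccine wins overall and in every age group — no reversal.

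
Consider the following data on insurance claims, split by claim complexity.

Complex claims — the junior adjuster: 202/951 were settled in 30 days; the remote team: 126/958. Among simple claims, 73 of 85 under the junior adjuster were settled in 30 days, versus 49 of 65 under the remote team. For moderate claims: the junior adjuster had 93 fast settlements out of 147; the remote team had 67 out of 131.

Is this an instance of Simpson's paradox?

No

Complex: the junior adjuster 202/951 = 21.2%, the remote team 126/958 = 13.2% → the junior adjuster
Simple: the junior adjuster 73/85 = 85.9%, the remote team 49/65 = 75.4% → the junior adjuster
Moderate: the junior adjuster 93/147 = 63.3%, the remote team 67/131 = 51.1% → the junior adjuster
Overall: the junior adjuster 368/1183 = 31.1%, the remote team 242/1154 = 21.0% → the junior adjuster
The junior adjuster wins overall and in every claim group — no reversal.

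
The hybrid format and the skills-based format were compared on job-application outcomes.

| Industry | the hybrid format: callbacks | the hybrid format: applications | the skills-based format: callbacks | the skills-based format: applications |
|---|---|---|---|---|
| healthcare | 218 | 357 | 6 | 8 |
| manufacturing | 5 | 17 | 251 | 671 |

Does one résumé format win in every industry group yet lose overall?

Healthcare: the hybrid format 218/357 = 61.1%, the skills-based format 6/8 = 75.0% → the skills-based format
Manufacturing: the hybrid format 5/17 = 29.4%, the skills-based format 251/671 = 37.4% → the skills-based format
Overall: the hybrid format 223/374 = 59.6%, the skills-based format 257/679 = 37.8% → the hybrid format
The skills-based format wins each industry group but the hybrid format wins overall — the comparison reverses. The skills-based format's applications skew toward manufacturing, which has a lower base rate.

Yes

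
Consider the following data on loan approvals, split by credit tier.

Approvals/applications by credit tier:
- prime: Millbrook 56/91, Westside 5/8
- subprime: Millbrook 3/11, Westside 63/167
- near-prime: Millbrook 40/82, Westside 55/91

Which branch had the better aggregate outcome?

Prime: Millbrook 56/91 = 61.5%, Westside 5/8 = 62.5% → Westside
Subprime: Millbrook 3/11 = 27.3%, Westside 63/167 = 37.7% → Westside
Near-prime: Millbrook 40/82 = 48.8%, Westside 55/91 = 60.4% → Westside
Overall: Millbrook 99/184 = 53.8%, Westside 123/266 = 46.2% → Millbrook
(Westside wins every credit group but Millbrook wins overall — Westside's applications skew toward the low-rate subprime group.)

Millbrook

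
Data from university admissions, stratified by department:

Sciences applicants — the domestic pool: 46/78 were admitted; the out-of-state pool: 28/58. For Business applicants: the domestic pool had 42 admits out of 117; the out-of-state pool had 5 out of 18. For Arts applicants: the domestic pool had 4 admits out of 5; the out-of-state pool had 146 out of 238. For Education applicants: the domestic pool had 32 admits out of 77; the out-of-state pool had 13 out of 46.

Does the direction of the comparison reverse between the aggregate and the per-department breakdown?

Yes

Sciences: the domestic pool 46/78 = 59.0%, the out-of-state pool 28/58 = 48.3% → the domestic pool
Business: the domestic pool 42/117 = 35.9%, the out-of-state pool 5/18 = 27.8% → the domestic pool
Arts: the domestic pool 4/5 = 80.0%, the out-of-state pool 146/238 = 61.3% → the domestic pool
Education: the domestic pool 32/77 = 41.6%, the out-of-state pool 13/46 = 28.3% → the domestic pool
Overall: the domestic pool 124/277 = 44.8%, the out-of-state pool 192/360 = 53.3% → the out-of-state pool
The domestic pool wins each department group but the out-of-state pool wins overall — the comparison reverses. The domestic pool's applicants skew toward Business, which has a lower base rate.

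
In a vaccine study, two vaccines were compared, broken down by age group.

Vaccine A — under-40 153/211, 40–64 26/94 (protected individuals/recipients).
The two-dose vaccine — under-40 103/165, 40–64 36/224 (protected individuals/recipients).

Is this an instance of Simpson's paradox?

Under-40: Vaccine A 153/211 = 72.5%, the two-dose vaccine 103/165 = 62.4% → Vaccine A
40–64: Vaccine A 26/94 = 27.7%, the two-dose vaccine 36/224 = 16.1% → Vaccine A
Overall: Vaccine A 179/305 = 58.7%, the two-dose vaccine 139/389 = 35.7% → Vaccine A
Vaccine A wins overall and in every age group — no reversal.

No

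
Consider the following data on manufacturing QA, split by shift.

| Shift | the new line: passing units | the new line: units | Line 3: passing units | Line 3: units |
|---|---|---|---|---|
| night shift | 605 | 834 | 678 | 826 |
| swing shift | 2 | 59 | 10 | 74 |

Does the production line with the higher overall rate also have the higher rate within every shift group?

Yes

Night shift: the new line 605/834 = 72.5%, Line 3 678/826 = 82.1% → Line 3
Swing shift: the new line 2/59 = 3.4%, Line 3 10/74 = 13.5% → Line 3
Overall: the new line 607/893 = 68.0%, Line 3 688/900 = 76.4% → Line 3
Line 3 wins overall and in every shift group — no reversal.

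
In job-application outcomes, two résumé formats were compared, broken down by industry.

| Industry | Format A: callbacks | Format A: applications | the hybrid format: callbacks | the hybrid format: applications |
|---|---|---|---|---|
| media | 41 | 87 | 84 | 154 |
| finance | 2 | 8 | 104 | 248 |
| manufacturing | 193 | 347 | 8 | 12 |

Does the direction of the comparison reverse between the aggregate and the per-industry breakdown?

Media: Format A 41/87 = 47.1%, the hybrid format 84/154 = 54.5% → the hybrid format
Finance: Format A 2/8 = 25.0%, the hybrid format 104/248 = 41.9% → the hybrid format
Manufacturing: Format A 193/347 = 55.6%, the hybrid format 8/12 = 66.7% → the hybrid format
Overall: Format A 236/442 = 53.4%, the hybrid format 196/414 = 47.3% → Format A
The hybrid format wins each industry group but Format A wins overall — the comparison reverses. The hybrid format's applications skew toward finance, which has a lower base rate.

Yes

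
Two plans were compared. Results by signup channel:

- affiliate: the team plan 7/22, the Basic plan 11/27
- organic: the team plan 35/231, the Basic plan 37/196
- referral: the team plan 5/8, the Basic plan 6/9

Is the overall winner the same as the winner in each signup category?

Yes

Affiliate: the team plan 7/22 = 31.8%, the Basic plan 11/27 = 40.7% → the Basic plan
Organic: the team plan 35/231 = 15.2%, the Basic plan 37/196 = 18.9% → the Basic plan
Referral: the team plan 5/8 = 62.5%, the Basic plan 6/9 = 66.7% → the Basic plan
Overall: the team plan 47/261 = 18.0%, the Basic plan 54/232 = 23.3% → the Basic plan
The Basic plan wins overall and in every signup group — no reversal.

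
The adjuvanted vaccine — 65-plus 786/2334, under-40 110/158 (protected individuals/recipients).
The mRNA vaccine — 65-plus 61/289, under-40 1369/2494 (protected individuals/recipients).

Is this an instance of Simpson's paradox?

65-plus: the adjuvanted vaccine 786/2334 = 33.7%, the mRNA vaccine 61/289 = 21.1% → the adjuvanted vaccine
Under-40: the adjuvanted vaccine 110/158 = 69.6%, the mRNA vaccine 1369/2494 = 54.9% → the adjuvanted vaccine
Overall: the adjuvanted vaccine 896/2492 = 36.0%, the mRNA vaccine 1430/2783 = 51.4% → the mRNA vaccine
The adjuvanted vaccine wins each age group but the mRNA vaccine wins overall — the comparison reverses. The adjuvanted vaccine's recipients skew toward 65-plus, which has a lower base rate.

Yes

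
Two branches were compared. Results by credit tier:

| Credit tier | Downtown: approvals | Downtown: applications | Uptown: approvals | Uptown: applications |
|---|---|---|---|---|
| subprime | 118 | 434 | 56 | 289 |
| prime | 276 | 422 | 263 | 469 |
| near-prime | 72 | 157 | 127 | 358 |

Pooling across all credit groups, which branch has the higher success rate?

Subprime: Downtown 118/434 = 27.2%, Uptown 56/289 = 19.4% → Downtown
Prime: Downtown 276/422 = 65.4%, Uptown 263/469 = 56.1% → Downtown
Near-prime: Downtown 72/157 = 45.9%, Uptown 127/358 = 35.5% → Downtown
Overall: Downtown 466/1013 = 46.0%, Uptown 446/1116 = 40.0% → Downtown

Downtown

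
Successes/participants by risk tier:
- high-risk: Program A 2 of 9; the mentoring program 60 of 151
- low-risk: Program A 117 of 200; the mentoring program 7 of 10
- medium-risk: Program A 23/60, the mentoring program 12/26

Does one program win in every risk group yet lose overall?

High-risk: Program A 2/9 = 22.2%, the mentoring program 60/151 = 39.7% → the mentoring program
Low-risk: Program A 117/200 = 58.5%, the mentoring program 7/10 = 70.0% → the mentoring program
Medium-risk: Program A 23/60 = 38.3%, the mentoring program 12/26 = 46.2% → the mentoring program
Overall: Program A 142/269 = 52.8%, the mentoring program 79/187 = 42.2% → Program A
The mentoring program wins each risk group but Program A wins overall — the comparison reverses. The mentoring program's participants skew toward high-risk, which has a lower base rate.

Yes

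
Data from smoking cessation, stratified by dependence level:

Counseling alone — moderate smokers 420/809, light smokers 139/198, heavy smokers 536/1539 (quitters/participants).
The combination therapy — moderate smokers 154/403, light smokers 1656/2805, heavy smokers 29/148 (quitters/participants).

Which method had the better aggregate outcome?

the combination therapy

Moderate smokers: counseling alone 420/809 = 51.9%, the combination therapy 154/403 = 38.2% → counseling alone
Light smokers: counseling alone 139/198 = 70.2%, the combination therapy 1656/2805 = 59.0% → counseling alone
Heavy smokers: counseling alone 536/1539 = 34.8%, the combination therapy 29/148 = 19.6% → counseling alone
Overall: counseling alone 1095/2546 = 43.0%, the combination therapy 1839/3356 = 54.8% → the combination therapy
(Counseling alone wins every dependence group but the combination therapy wins overall — counseling alone's participants skew toward the low-rate heavy smokers group.)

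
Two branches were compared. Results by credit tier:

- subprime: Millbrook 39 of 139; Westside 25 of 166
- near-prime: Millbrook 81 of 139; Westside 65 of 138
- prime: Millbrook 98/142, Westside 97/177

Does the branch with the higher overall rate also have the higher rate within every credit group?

Yes

Subprime: Millbrook 39/139 = 28.1%, Westside 25/166 = 15.1% → Millbrook
Near-prime: Millbrook 81/139 = 58.3%, Westside 65/138 = 47.1% → Millbrook
Prime: Millbrook 98/142 = 69.0%, Westside 97/177 = 54.8% → Millbrook
Overall: Millbrook 218/420 = 51.9%, Westside 187/481 = 38.9% → Millbrook
Millbrook wins overall and in every credit group — no reversal.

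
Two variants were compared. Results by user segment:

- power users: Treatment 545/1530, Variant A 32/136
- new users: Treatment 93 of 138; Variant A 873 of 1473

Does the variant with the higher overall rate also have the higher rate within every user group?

Power users: Treatment 545/1530 = 35.6%, Variant A 32/136 = 23.5% → Treatment
New users: Treatment 93/138 = 67.4%, Variant A 873/1473 = 59.3% → Treatment
Overall: Treatment 638/1668 = 38.2%, Variant A 905/1609 = 56.2% → Variant A
Treatment wins each user group but Variant A wins overall — the comparison reverses. Treatment's views skew toward power users, which has a lower base rate.

No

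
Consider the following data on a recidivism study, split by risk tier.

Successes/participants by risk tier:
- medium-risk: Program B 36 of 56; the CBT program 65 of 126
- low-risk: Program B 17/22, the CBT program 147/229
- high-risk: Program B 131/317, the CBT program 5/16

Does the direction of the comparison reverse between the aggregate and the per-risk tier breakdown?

Yes

Medium-risk: Program B 36/56 = 64.3%, the CBT program 65/126 = 51.6% → Program B
Low-risk: Program B 17/22 = 77.3%, the CBT program 147/229 = 64.2% → Program B
High-risk: Program B 131/317 = 41.3%, the CBT program 5/16 = 31.2% → Program B
Overall: Program B 184/395 = 46.6%, the CBT program 217/371 = 58.5% → the CBT program
Program B wins each risk group but the CBT program wins overall — the comparison reverses. Program B's participants skew toward high-risk, which has a lower base rate.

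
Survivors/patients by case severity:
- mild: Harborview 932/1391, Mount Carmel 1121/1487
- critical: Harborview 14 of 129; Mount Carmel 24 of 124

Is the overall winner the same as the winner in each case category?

Yes

Mild: Harborview 932/1391 = 67.0%, Mount Carmel 1121/1487 = 75.4% → Mount Carmel
Critical: Harborview 14/129 = 10.9%, Mount Carmel 24/124 = 19.4% → Mount Carmel
Overall: Harborview 946/1520 = 62.2%, Mount Carmel 1145/1611 = 71.1% → Mount Carmel
Mount Carmel wins overall and in every case group — no reversal.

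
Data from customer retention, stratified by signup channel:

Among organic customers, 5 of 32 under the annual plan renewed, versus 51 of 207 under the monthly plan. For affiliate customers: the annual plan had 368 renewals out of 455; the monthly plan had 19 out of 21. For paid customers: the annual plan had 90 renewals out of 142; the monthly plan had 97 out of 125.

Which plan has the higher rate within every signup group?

Organic: the annual plan 5/32 = 15.6%, the monthly plan 51/207 = 24.6% → the monthly plan
Affiliate: the annual plan 368/455 = 80.9%, the monthly plan 19/21 = 90.5% → the monthly plan
Paid: the annual plan 90/142 = 63.4%, the monthly plan 97/125 = 77.6% → the monthly plan
The monthly plan has the higher rate in all 3 groups.

the monthly plan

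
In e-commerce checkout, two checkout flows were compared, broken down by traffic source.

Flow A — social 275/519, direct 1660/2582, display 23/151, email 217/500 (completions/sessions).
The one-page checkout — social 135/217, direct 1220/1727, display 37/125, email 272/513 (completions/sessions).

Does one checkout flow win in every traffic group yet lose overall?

Social: Flow A 275/519 = 53.0%, the one-page checkout 135/217 = 62.2% → the one-page checkout
Direct: Flow A 1660/2582 = 64.3%, the one-page checkout 1220/1727 = 70.6% → the one-page checkout
Display: Flow A 23/151 = 15.2%, the one-page checkout 37/125 = 29.6% → the one-page checkout
Email: Flow A 217/500 = 43.4%, the one-page checkout 272/513 = 53.0% → the one-page checkout
Overall: Flow A 2175/3752 = 58.0%, the one-page checkout 1664/2582 = 64.4% → the one-page checkout
The one-page checkout wins overall and in every traffic group — no reversal.

No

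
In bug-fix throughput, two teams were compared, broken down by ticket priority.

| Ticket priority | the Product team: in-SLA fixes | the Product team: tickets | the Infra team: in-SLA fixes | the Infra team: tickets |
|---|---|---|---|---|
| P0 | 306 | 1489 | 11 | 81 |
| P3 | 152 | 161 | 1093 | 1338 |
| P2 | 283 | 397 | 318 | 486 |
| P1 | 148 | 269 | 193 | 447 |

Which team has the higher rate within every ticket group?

P0: the Product team 306/1489 = 20.6%, the Infra team 11/81 = 13.6% → the Product team
P3: the Product team 152/161 = 94.4%, the Infra team 1093/1338 = 81.7% → the Product team
P2: the Product team 283/397 = 71.3%, the Infra team 318/486 = 65.4% → the Product team
P1: the Product team 148/269 = 55.0%, the Infra team 193/447 = 43.2% → the Product team
The Product team has the higher rate in all 4 groups.

the Product team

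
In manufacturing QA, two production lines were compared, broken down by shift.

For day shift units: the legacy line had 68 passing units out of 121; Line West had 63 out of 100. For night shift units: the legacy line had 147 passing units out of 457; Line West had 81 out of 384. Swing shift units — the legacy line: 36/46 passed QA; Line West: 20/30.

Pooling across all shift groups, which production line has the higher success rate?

Day shift: the legacy line 68/121 = 56.2%, Line West 63/100 = 63.0% → Line West
Night shift: the legacy line 147/457 = 32.2%, Line West 81/384 = 21.1% → the legacy line
Swing shift: the legacy line 36/46 = 78.3%, Line West 20/30 = 66.7% → the legacy line
Overall: the legacy line 251/624 = 40.2%, Line West 164/514 = 31.9% → the legacy line
(Neither sweeps every shift group, but the legacy line has the higher pooled rate.)

the legacy line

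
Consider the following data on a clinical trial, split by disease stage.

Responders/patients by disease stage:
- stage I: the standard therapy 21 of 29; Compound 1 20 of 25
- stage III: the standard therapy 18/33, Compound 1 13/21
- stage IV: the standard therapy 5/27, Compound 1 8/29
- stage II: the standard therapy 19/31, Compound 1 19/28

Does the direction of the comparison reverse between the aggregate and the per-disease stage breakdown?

No

Stage I: the standard therapy 21/29 = 72.4%, Compound 1 20/25 = 80.0% → Compound 1
Stage III: the standard therapy 18/33 = 54.5%, Compound 1 13/21 = 61.9% → Compound 1
Stage IV: the standard therapy 5/27 = 18.5%, Compound 1 8/29 = 27.6% → Compound 1
Stage II: the standard therapy 19/31 = 61.3%, Compound 1 19/28 = 67.9% → Compound 1
Overall: the standard therapy 63/120 = 52.5%, Compound 1 60/103 = 58.3% → Compound 1
Compound 1 wins overall and in every disease group — no reversal.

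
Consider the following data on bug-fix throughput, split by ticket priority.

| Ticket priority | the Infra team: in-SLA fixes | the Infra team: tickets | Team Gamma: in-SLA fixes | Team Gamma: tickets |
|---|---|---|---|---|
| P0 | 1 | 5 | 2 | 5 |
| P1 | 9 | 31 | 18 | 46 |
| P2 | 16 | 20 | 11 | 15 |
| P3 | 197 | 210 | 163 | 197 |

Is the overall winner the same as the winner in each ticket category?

No

P0: the Infra team 1/5 = 20.0%, Team Gamma 2/5 = 40.0% → Team Gamma
P1: the Infra team 9/31 = 29.0%, Team Gamma 18/46 = 39.1% → Team Gamma
P2: the Infra team 16/20 = 80.0%, Team Gamma 11/15 = 73.3% → the Infra team
P3: the Infra team 197/210 = 93.8%, Team Gamma 163/197 = 82.7% → the Infra team
Overall: the Infra team 223/266 = 83.8%, Team Gamma 194/263 = 73.8% → the Infra team
Neither sweeps: the Infra team wins 2 of 4 groups, Team Gamma wins 2. The Infra team wins overall but not every group — no Simpson reversal.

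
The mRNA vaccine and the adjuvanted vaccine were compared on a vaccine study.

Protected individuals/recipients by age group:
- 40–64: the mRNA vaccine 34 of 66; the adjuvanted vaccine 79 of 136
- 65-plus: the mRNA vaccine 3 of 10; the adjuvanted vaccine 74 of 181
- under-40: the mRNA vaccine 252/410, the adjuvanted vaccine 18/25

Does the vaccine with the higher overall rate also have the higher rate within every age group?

40–64: the mRNA vaccine 34/66 = 51.5%, the adjuvanted vaccine 79/136 = 58.1% → the adjuvanted vaccine
65-plus: the mRNA vaccine 3/10 = 30.0%, the adjuvanted vaccine 74/181 = 40.9% → the adjuvanted vaccine
Under-40: the mRNA vaccine 252/410 = 61.5%, the adjuvanted vaccine 18/25 = 72.0% → the adjuvanted vaccine
Overall: the mRNA vaccine 289/486 = 59.5%, the adjuvanted vaccine 171/342 = 50.0% → the mRNA vaccine
The adjuvanted vaccine wins each age group but the mRNA vaccine wins overall — the comparison reverses. The adjuvanted vaccine's recipients skew toward 65-plus, which has a lower base rate.

No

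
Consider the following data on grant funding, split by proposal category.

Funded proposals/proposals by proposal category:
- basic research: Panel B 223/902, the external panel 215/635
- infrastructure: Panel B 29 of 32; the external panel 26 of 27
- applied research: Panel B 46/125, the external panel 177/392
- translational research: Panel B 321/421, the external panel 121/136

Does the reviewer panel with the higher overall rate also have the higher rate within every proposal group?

Yes

Basic research: Panel B 223/902 = 24.7%, the external panel 215/635 = 33.9% → the external panel
Infrastructure: Panel B 29/32 = 90.6%, the external panel 26/27 = 96.3% → the external panel
Applied research: Panel B 46/125 = 36.8%, the external panel 177/392 = 45.2% → the external panel
Translational research: Panel B 321/421 = 76.2%, the external panel 121/136 = 89.0% → the external panel
Overall: Panel B 619/1480 = 41.8%, the external panel 539/1190 = 45.3% → the external panel
The external panel wins overall and in every proposal group — no reversal.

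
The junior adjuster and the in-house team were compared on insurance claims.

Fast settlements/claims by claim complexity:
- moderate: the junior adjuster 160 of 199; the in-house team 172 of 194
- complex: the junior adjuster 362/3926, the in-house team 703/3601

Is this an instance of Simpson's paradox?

No

Moderate: the junior adjuster 160/199 = 80.4%, the in-house team 172/194 = 88.7% → the in-house team
Complex: the junior adjuster 362/3926 = 9.2%, the in-house team 703/3601 = 19.5% → the in-house team
Overall: the junior adjuster 522/4125 = 12.7%, the in-house team 875/3795 = 23.1% → the in-house team
The in-house team wins overall and in every claim group — no reversal.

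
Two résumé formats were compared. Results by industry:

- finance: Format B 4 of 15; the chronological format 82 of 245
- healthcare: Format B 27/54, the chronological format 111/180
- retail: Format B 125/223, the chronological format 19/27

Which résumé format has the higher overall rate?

Finance: Format B 4/15 = 26.7%, the chronological format 82/245 = 33.5% → the chronological format
Healthcare: Format B 27/54 = 50.0%, the chronological format 111/180 = 61.7% → the chronological format
Retail: Format B 125/223 = 56.1%, the chronological format 19/27 = 70.4% → the chronological format
Overall: Format B 156/292 = 53.4%, the chronological format 212/452 = 46.9% → Format B
(The chronological format wins every industry group but Format B wins overall — the chronological format's applications skew toward the low-rate finance group.)

Format B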